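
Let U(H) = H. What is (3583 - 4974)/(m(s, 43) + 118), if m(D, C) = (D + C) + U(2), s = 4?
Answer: -1391/167 ≈ -8.3293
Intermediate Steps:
m(D, C) = 2 + C + D (m(D, C) = (D + C) + 2 = (C + D) + 2 = 2 + C + D)
(3583 - 4974)/(m(s, 43) + 118) = (3583 - 4974)/((2 + 43 + 4) + 118) = -1391/(49 + 118) = -1391/167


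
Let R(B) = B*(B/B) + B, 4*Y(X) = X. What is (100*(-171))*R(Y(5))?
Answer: -42750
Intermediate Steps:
Y(X) = X/4
R(B) = 2*B (R(B) = B*1 + B = B + B = 2*B)
(100*(-171))*R(Y(5)) = (100*(-171))*(2*((¼)*5)) = -34200*5/4 = -17100*5/2 = -42750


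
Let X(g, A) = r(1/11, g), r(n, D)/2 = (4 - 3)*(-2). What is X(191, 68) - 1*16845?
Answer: -16849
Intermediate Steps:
r(n, D) = -4 (r(n, D) = 2*((4 - 3)*(-2)) = 2*(1*(-2)) = 2*(-2) = -4)
X(g, A) = -4
X(191, 68) - 1*16845 = -4 - 1*16845 = -4 - 16845 = -16849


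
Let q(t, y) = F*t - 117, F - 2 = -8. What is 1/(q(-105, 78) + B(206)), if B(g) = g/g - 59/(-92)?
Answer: 92/47347 ≈ 0.0019431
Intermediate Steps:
F = -6 (F = 2 - 8 = -6)
q(t, y) = -117 - 6*t (q(t, y) = -6*t - 117 = -117 - 6*t)
B(g) = 151/92 (B(g) = 1 - 59*(-1/92) = 1 + 59/92 = 151/92)
1/(q(-105, 78) + B(206)) = 1/((-117 - 6*(-105)) + 151/92) = 1/((-117 + 630) + 151/92) = 1/(513 + 151/92) = 1/(47347/92) = 92/47347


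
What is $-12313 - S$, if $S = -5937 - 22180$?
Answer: $15804$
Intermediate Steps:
$S = -28117$
$-12313 - S = -12313 - -28117 = -12313 + 28117 = 15804$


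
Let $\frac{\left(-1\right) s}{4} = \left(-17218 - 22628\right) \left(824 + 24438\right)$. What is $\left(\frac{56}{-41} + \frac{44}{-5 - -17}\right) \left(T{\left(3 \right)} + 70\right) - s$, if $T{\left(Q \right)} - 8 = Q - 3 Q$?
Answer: $- \frac{165080696136}{41} \approx -4.0264 \cdot 10^{9}$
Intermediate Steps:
$s = 4026358608$ ($s = - 4 \left(-17218 - 22628\right) \left(824 + 24438\right) = - 4 \left(\left(-39846\right) 25262\right) = \left(-4\right) \left(-1006589652\right) = 4026358608$)
$T{\left(Q \right)} = 8 - 2 Q$ ($T{\left(Q \right)} = 8 + \left(Q - 3 Q\right) = 8 - 2 Q$)
$\left(\frac{56}{-41} + \frac{44}{-5 - -17}\right) \left(T{\left(3 \right)} + 70\right) - s = \left(\frac{56}{-41} + \frac{44}{-5 - -17}\right) \left(\left(8 - 6\right) + 70\right) - 4026358608 = \left(56 \left(- \frac{1}{41}\right) + \frac{44}{-5 + 17}\right) \left(\left(8 - 6\right) + 70\right) - 4026358608 = \left(- \frac{56}{41} + \frac{44}{12}\right) \left(2 + 70\right) - 4026358608 = \left(- \frac{56}{41} + 44 \cdot \frac{1}{12}\right) 72 - 4026358608 = \left(- \frac{56}{41} + \frac{11}{3}\right) 72 - 4026358608 = \frac{283}{123} \cdot 72 - 4026358608 = \frac{6792}{41} - 4026358608 = - \frac{165080696136}{41}$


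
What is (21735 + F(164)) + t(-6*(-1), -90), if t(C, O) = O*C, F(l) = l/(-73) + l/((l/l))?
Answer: 1559043/73 ≈ 21357.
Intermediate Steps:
F(l) = 72*l/73 (F(l) = l*(-1/73) + l/1 = -l/73 + l*1 = -l/73 + l = 72*l/73)
t(C, O) = C*O
(21735 + F(164)) + t(-6*(-1), -90) = (21735 + (72/73)*164) - 6*(-1)*(-90) = (21735 + 11808/73) + 6*(-90) = 1598463/73 - 540 = 1559043/73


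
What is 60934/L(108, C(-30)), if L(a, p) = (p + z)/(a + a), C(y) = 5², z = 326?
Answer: 487472/13 ≈ 37498.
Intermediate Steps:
C(y) = 25
L(a, p) = (326 + p)/(2*a) (L(a, p) = (p + 326)/(a + a) = (326 + p)/((2*a)) = (326 + p)*(1/(2*a)) = (326 + p)/(2*a))
60934/L(108, C(-30)) = 60934/(((½)*(326 + 25)/108)) = 60934/(((½)*(1/108)*351)) = 60934/(13/8) = 60934*(8/13) = 487472/13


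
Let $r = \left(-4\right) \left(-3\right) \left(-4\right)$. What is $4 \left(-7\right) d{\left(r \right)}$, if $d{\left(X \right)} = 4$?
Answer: $-112$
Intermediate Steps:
$r = -48$ ($r = 12 \left(-4\right) = -48$)
$4 \left(-7\right) d{\left(r \right)} = 4 \left(-7\right) 4 = \left(-28\right) 4 = -112$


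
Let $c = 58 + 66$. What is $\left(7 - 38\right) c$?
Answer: $-3844$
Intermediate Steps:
$c = 124$
$\left(7 - 38\right) c = \left(7 - 38\right) 124 = \left(-31\right) 124 = -3844$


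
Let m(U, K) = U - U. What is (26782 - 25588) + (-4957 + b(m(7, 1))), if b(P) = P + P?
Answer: -3763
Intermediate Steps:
m(U, K) = 0
b(P) = 2*P
(26782 - 25588) + (-4957 + b(m(7, 1))) = (26782 - 25588) + (-4957 + 2*0) = 1194 + (-4957 + 0) = 1194 - 4957 = -3763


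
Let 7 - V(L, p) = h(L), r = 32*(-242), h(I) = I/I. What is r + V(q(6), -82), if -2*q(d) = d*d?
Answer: -7738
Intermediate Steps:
h(I) = 1
q(d) = -d²/2 (q(d) = -d*d/2 = -d²/2)
r = -7744
V(L, p) = 6 (V(L, p) = 7 - 1*1 = 7 - 1 = 6)
r + V(q(6), -82) = -7744 + 6 = -7738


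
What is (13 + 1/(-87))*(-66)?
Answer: -24860/29 ≈ -857.24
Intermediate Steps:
(13 + 1/(-87))*(-66) = (13 - 1/87)*(-66) = (1130/87)*(-66) = -24860/29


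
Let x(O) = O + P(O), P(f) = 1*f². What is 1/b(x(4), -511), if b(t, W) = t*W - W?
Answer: -1/9709 ≈ -0.00010300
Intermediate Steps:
P(f) = f²
x(O) = O + O²
b(t, W) = -W + W*t (b(t, W) = W*t - W = -W + W*t)
1/b(x(4), -511) = 1/(-511*(-1 + 4*(1 + 4))) = 1/(-511*(-1 + 4*5)) = 1/(-511*(-1 + 20)) = 1/(-511*19) = 1/(-9709) = -1/9709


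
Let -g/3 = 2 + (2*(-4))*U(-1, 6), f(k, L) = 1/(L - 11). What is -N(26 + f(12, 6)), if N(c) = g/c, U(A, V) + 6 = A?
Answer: 290/43 ≈ 6.7442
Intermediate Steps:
U(A, V) = -6 + A
f(k, L) = 1/(-11 + L)
g = -174 (g = -3*(2 + (2*(-4))*(-6 - 1)) = -3*(2 - 8*(-7)) = -3*(2 + 56) = -3*58 = -174)
N(c) = -174/c
-N(26 + f(12, 6)) = -(-174)/(26 + 1/(-11 + 6)) = -(-174)/(26 + 1/(-5)) = -(-174)/(26 - ⅕) = -(-174)/129/5 = -(-174)*5/129 = -1*(-290/43) = 290/43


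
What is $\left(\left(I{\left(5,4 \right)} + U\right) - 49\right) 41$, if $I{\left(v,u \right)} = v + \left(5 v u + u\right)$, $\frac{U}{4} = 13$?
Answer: $4592$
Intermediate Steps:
$U = 52$ ($U = 4 \cdot 13 = 52$)
$I{\left(v,u \right)} = u + v + 5 u v$ ($I{\left(v,u \right)} = v + \left(5 u v + u\right) = v + \left(u + 5 u v\right) = u + v + 5 u v$)
$\left(\left(I{\left(5,4 \right)} + U\right) - 49\right) 41 = \left(\left(\left(4 + 5 + 5 \cdot 4 \cdot 5\right) + 52\right) - 49\right) 41 = \left(\left(\left(4 + 5 + 100\right) + 52\right) - 49\right) 41 = \left(\left(109 + 52\right) - 49\right) 41 = \left(161 - 49\right) 41 = 112 \cdot 41 = 4592$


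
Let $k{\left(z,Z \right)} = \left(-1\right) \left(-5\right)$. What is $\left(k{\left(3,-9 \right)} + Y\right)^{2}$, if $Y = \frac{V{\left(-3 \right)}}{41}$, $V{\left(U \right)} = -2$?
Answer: $\frac{41209}{1681} \approx 24.515$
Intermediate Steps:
$k{\left(z,Z \right)} = 5$
$Y = - \frac{2}{41} \approx -0.048781$
$\left(k{\left(3,-9 \right)} + Y\right)^{2} = \left(5 - \frac{2}{41}\right)^{2} = \left(\frac{203}{41}\right)^{2} = \frac{41209}{1681}$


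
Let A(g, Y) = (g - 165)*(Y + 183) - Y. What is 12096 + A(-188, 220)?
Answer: -130383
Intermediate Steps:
A(g, Y) = -Y + (-165 + g)*(183 + Y) (A(g, Y) = (-165 + g)*(183 + Y) - Y = -Y + (-165 + g)*(183 + Y))
12096 + A(-188, 220) = 12096 + (-30195 - 166*220 + 183*(-188) + 220*(-188)) = 12096 + (-30195 - 36520 - 34404 - 41360) = 12096 - 142479 = -130383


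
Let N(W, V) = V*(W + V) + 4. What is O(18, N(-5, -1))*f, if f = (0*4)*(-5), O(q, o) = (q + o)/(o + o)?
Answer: 0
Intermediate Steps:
N(W, V) = 4 + V*(V + W) (N(W, V) = V*(V + W) + 4 = 4 + V*(V + W))
O(q, o) = (o + q)/(2*o) (O(q, o) = (o + q)/((2*o)) = (o + q)*(1/(2*o)) = (o + q)/(2*o))
f = 0 (f = 0*(-5) = 0)
O(18, N(-5, -1))*f = (((4 + (-1)**2 - 1*(-5)) + 18)/(2*(4 + (-1)**2 - 1*(-5))))*0 = (((4 + 1 + 5) + 18)/(2*(4 + 1 + 5)))*0 = ((1/2)*(10 + 18)/10)*0 = ((1/2)*(1/10)*28)*0 = (7/5)*0 = 0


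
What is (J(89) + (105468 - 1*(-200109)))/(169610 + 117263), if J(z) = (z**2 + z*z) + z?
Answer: 321508/286873 ≈ 1.1207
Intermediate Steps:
J(z) = z + 2*z**2 (J(z) = (z**2 + z**2) + z = 2*z**2 + z = z + 2*z**2)
(J(89) + (105468 - 1*(-200109)))/(169610 + 117263) = (89*(1 + 2*89) + (105468 - 1*(-200109)))/(169610 + 117263) = (89*(1 + 178) + (105468 + 200109))/286873 = (89*179 + 305577)*(1/286873) = (15931 + 305577)*(1/286873) = 321508*(1/286873) = 321508/286873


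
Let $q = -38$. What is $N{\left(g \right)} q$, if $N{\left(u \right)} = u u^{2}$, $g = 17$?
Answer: $-186694$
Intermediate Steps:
$N{\left(u \right)} = u^{3}$
$N{\left(g \right)} q = 17^{3} \left(-38\right) = 4913 \left(-38\right) = -186694$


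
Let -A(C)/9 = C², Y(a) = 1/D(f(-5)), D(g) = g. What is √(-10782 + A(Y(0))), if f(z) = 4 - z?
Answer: I*√97039/3 ≈ 103.84*I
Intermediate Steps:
Y(a) = ⅑ (Y(a) = 1/(4 - 1*(-5)) = 1/(4 + 5) = 1/9 = ⅑)
A(C) = -9*C²
√(-10782 + A(Y(0))) = √(-10782 - 9*(⅑)²) = √(-10782 - 9*1/81) = √(-10782 - ⅑) = √(-97039/9) = I*√97039/3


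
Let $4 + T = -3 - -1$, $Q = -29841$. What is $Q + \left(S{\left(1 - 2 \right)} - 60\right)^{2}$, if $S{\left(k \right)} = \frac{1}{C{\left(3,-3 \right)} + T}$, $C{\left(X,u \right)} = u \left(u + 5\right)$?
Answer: $- \frac{3777263}{144} \approx -26231.0$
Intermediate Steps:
$C{\left(X,u \right)} = u \left(5 + u\right)$
$T = -6$ ($T = -4 - 2 = -6$)
$S{\left(k \right)} = - \frac{1}{12}$ ($S{\left(k \right)} = \frac{1}{- 3 \left(5 - 3\right) - 6} = \frac{1}{\left(-3\right) 2 - 6} = \frac{1}{-6 - 6} = \frac{1}{-12} = - \frac{1}{12}$)
$Q + \left(S{\left(1 - 2 \right)} - 60\right)^{2} = -29841 + \left(- \frac{1}{12} - 60\right)^{2} = -29841 + \left(- \frac{721}{12}\right)^{2} = -29841 + \frac{519841}{144} = - \frac{3777263}{144}$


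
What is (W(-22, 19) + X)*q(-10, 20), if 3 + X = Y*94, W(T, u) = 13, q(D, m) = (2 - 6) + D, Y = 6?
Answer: -8036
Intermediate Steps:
q(D, m) = -4 + D
X = 561 (X = -3 + 6*94 = -3 + 564 = 561)
(W(-22, 19) + X)*q(-10, 20) = (13 + 561)*(-4 - 10) = 574*(-14) = -8036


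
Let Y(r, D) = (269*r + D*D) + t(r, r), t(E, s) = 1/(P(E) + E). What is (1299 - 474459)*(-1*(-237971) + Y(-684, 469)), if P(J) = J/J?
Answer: -88527425476920/683 ≈ -1.2962e+11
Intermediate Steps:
P(J) = 1
t(E, s) = 1/(1 + E)
Y(r, D) = D² + 1/(1 + r) + 269*r (Y(r, D) = (269*r + D*D) + 1/(1 + r) = (269*r + D²) + 1/(1 + r) = (D² + 269*r) + 1/(1 + r) = D² + 1/(1 + r) + 269*r)
(1299 - 474459)*(-1*(-237971) + Y(-684, 469)) = (1299 - 474459)*(-1*(-237971) + (1 + (1 - 684)*(469² + 269*(-684)))/(1 - 684)) = -473160*(237971 + (1 - 683*(219961 - 183996))/(-683)) = -473160*(237971 - (1 - 683*35965)/683) = -473160*(237971 - (1 - 24564095)/683) = -473160*(237971 - 1/683*(-24564094)) = -473160*(237971 + 24564094/683) = -473160*187098287/683 = -88527425476920/683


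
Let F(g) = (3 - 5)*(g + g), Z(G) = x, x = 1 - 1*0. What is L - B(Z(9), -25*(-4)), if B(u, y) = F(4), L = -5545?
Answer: -5529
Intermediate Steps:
x = 1 (x = 1 + 0 = 1)
Z(G) = 1
F(g) = -4*g
B(u, y) = -16 (B(u, y) = -4*4 = -16)
L - B(Z(9), -25*(-4)) = -5545 - 1*(-16) = -5545 + 16 = -5529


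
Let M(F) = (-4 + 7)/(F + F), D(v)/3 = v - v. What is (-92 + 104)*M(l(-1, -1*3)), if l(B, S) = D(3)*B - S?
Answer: 6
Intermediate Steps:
D(v) = 0 (D(v) = 3*(v - v) = 3*0 = 0)
l(B, S) = -S (l(B, S) = 0*B - S = 0 - S = -S)
M(F) = 3/(2*F) (M(F) = 3/((2*F)) = 3*(1/(2*F)) = 3/(2*F))
(-92 + 104)*M(l(-1, -1*3)) = (-92 + 104)*(3/(2*((-(-1)*3)))) = 12*(3/(2*((-1*(-3))))) = 12*((3/2)/3) = 12*((3/2)*(1/3)) = 12*(1/2) = 6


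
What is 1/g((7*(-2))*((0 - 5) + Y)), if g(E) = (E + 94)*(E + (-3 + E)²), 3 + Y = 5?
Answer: 1/212568 ≈ 4.7044e-6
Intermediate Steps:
Y = 2 (Y = -3 + 5 = 2)
g(E) = (94 + E)*(E + (-3 + E)²)
1/g((7*(-2))*((0 - 5) + Y)) = 1/(846 + ((7*(-2))*((0 - 5) + 2))³ - 461*7*(-2)*((0 - 5) + 2) + 89*((7*(-2))*((0 - 5) + 2))²) = 1/(846 + (-14*(-5 + 2))³ - (-6454)*(-5 + 2) + 89*(-14*(-5 + 2))²) = 1/(846 + (-14*(-3))³ - (-6454)*(-3) + 89*(-14*(-3))²) = 1/(846 + 42³ - 461*42 + 89*42²) = 1/(846 + 74088 - 19362 + 89*1764) = 1/(846 + 74088 - 19362 + 156996) = 1/212568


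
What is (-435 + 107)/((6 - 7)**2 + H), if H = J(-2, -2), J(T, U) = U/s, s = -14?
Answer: -287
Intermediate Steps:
J(T, U) = -U/14 (J(T, U) = U/(-14) = U*(-1/14) = -U/14)
H = 1/7 (H = -1/14*(-2) = 1/7 ≈ 0.14286)
(-435 + 107)/((6 - 7)**2 + H) = (-435 + 107)/((6 - 7)**2 + 1/7) = -328/((-1)**2 + 1/7) = -328/(1 + 1/7) = -328/8/7 = -328*7/8 = -287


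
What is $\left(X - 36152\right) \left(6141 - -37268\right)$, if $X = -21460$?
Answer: $-2500879308$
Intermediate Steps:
$\left(X - 36152\right) \left(6141 - -37268\right) = \left(-21460 - 36152\right) \left(6141 - -37268\right) = - 57612 \left(6141 + 37268\right) = \left(-57612\right) 43409 = -2500879308$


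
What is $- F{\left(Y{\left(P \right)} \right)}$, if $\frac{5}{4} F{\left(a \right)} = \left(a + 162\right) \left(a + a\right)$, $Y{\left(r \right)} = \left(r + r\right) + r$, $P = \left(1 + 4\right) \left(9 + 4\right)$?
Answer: $-111384$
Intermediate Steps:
$P = 65$ ($P = 5 \cdot 13 = 65$)
$Y{\left(r \right)} = 3 r$ ($Y{\left(r \right)} = 2 r + r = 3 r$)
$F{\left(a \right)} = \frac{8 a \left(162 + a\right)}{5}$ ($F{\left(a \right)} = \frac{4 \left(a + 162\right) \left(a + a\right)}{5} = \frac{4 \left(162 + a\right) 2 a}{5} = \frac{4 \cdot 2 a \left(162 + a\right)}{5} = \frac{8 a \left(162 + a\right)}{5}$)
$- F{\left(Y{\left(P \right)} \right)} = - \frac{8 \cdot 3 \cdot 65 \left(162 + 3 \cdot 65\right)}{5} = - \frac{8 \cdot 195 \left(162 + 195\right)}{5} = - \frac{8 \cdot 195 \cdot 357}{5} = \left(-1\right) 111384 = -111384$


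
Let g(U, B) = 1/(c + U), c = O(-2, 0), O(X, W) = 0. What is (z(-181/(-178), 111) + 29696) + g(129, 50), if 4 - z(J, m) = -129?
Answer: 3847942/129 ≈ 29829.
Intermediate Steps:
c = 0
z(J, m) = 133 (z(J, m) = 4 - 1*(-129) = 4 + 129 = 133)
g(U, B) = 1/U (g(U, B) = 1/(0 + U) = 1/U)
(z(-181/(-178), 111) + 29696) + g(129, 50) = (133 + 29696) + 1/129 = 29829 + 1/129 = 3847942/129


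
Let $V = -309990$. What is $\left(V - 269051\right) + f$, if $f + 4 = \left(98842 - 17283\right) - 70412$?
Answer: $-567898$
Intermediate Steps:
$f = 11143$ ($f = -4 + \left(\left(98842 - 17283\right) - 70412\right) = -4 + \left(81559 - 70412\right) = -4 + 11147 = 11143$)
$\left(V - 269051\right) + f = \left(-309990 - 269051\right) + 11143 = -579041 + 11143 = -567898$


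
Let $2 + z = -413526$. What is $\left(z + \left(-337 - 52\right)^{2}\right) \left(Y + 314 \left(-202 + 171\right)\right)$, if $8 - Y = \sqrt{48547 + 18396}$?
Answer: $2550225282 + 262207 \sqrt{66943} \approx 2.6181 \cdot 10^{9}$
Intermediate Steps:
$z = -413528$ ($z = -2 - 413526 = -413528$)
$Y = 8 - \sqrt{66943}$ ($Y = 8 - \sqrt{48547 + 18396} = 8 - \sqrt{66943} \approx -250.73$)
$\left(z + \left(-337 - 52\right)^{2}\right) \left(Y + 314 \left(-202 + 171\right)\right) = \left(-413528 + \left(-337 - 52\right)^{2}\right) \left(\left(8 - \sqrt{66943}\right) + 314 \left(-202 + 171\right)\right) = \left(-413528 + \left(-389\right)^{2}\right) \left(\left(8 - \sqrt{66943}\right) + 314 \left(-31\right)\right) = \left(-413528 + 151321\right) \left(\left(8 - \sqrt{66943}\right) - 9734\right) = - 262207 \left(-9726 - \sqrt{66943}\right) = 2550225282 + 262207 \sqrt{66943}$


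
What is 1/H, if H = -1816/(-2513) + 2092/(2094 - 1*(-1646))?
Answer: 2349655/3012259 ≈ 0.78003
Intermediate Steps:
H = 3012259/2349655 (H = -1816*(-1/2513) + 2092/(2094 + 1646) = 1816/2513 + 2092/3740 = 1816/2513 + 2092*(1/3740) = 1816/2513 + 523/935 = 3012259/2349655 ≈ 1.2820)
1/H = 1/(3012259/2349655) = 2349655/3012259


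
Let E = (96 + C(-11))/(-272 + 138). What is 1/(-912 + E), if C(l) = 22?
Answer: -67/61163 ≈ -0.0010954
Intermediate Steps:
E = -59/67 (E = (96 + 22)/(-272 + 138) = 118/(-134) = 118*(-1/134) = -59/67 ≈ -0.88060)
1/(-912 + E) = 1/(-912 - 59/67) = 1/(-61163/67) = -67/61163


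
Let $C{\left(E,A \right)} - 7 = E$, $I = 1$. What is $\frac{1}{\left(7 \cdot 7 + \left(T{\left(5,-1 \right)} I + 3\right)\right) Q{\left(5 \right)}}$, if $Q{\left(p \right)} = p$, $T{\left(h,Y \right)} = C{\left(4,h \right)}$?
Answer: $\frac{1}{315} \approx 0.0031746$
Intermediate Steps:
$C{\left(E,A \right)} = 7 + E$
$T{\left(h,Y \right)} = 11$ ($T{\left(h,Y \right)} = 7 + 4 = 11$)
$\frac{1}{\left(7 \cdot 7 + \left(T{\left(5,-1 \right)} I + 3\right)\right) Q{\left(5 \right)}} = \frac{1}{\left(7 \cdot 7 + \left(11 \cdot 1 + 3\right)\right) 5} = \frac{1}{\left(49 + \left(11 + 3\right)\right) 5} = \frac{1}{\left(49 + 14\right) 5} = \frac{1}{63 \cdot 5} = \frac{1}{315}$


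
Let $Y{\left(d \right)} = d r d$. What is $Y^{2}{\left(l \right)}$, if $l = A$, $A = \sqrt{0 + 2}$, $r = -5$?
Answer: $100$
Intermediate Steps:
$A = \sqrt{2} \approx 1.4142$
$l = \sqrt{2} \approx 1.4142$
$Y{\left(d \right)} = - 5 d^{2}$ ($Y{\left(d \right)} = d \left(-5\right) d = - 5 d d = - 5 d^{2}$)
$Y^{2}{\left(l \right)} = \left(- 5 \left(\sqrt{2}\right)^{2}\right)^{2} = \left(\left(-5\right) 2\right)^{2} = \left(-10\right)^{2} = 100$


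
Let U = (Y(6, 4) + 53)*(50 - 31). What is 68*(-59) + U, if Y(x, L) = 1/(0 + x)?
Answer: -18011/6 ≈ -3001.8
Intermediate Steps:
Y(x, L) = 1/x
U = 6061/6 (U = (1/6 + 53)*(50 - 31) = (⅙ + 53)*19 = (319/6)*19 = 6061/6 ≈ 1010.2)
68*(-59) + U = 68*(-59) + 6061/6 = -4012 + 6061/6 = -18011/6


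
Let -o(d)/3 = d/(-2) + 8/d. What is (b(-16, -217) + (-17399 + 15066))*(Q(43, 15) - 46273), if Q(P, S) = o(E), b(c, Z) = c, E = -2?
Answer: 108674136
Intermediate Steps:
o(d) = -24/d + 3*d/2 (o(d) = -3*(d/(-2) + 8/d) = -3*(d*(-½) + 8/d) = -3*(-d/2 + 8/d) = -3*(8/d - d/2) = -24/d + 3*d/2)
Q(P, S) = 9 (Q(P, S) = -24/(-2) + (3/2)*(-2) = -24*(-½) - 3 = 12 - 3 = 9)
(b(-16, -217) + (-17399 + 15066))*(Q(43, 15) - 46273) = (-16 + (-17399 + 15066))*(9 - 46273) = (-16 - 2333)*(-46264) = -2349*(-46264) = 108674136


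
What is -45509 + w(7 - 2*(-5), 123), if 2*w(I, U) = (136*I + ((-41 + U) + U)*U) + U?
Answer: -31684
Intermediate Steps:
w(I, U) = U/2 + 68*I + U*(-41 + 2*U)/2 (w(I, U) = ((136*I + ((-41 + U) + U)*U) + U)/2 = ((136*I + (-41 + 2*U)*U) + U)/2 = ((136*I + U*(-41 + 2*U)) + U)/2 = (U + 136*I + U*(-41 + 2*U))/2 = U/2 + 68*I + U*(-41 + 2*U)/2)
-45509 + w(7 - 2*(-5), 123) = -45509 + (123² - 20*123 + 68*(7 - 2*(-5))) = -45509 + (15129 - 2460 + 68*(7 + 10)) = -45509 + (15129 - 2460 + 68*17) = -45509 + (15129 - 2460 + 1156) = -45509 + 13825 = -31684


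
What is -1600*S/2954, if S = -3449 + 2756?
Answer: 79200/211 ≈ 375.36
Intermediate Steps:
S = -693
-1600*S/2954 = -1600/(2954/(-693)) = -1600/(2954*(-1/693)) = -1600/(-422/99) = -1600*(-99/422) = 79200/211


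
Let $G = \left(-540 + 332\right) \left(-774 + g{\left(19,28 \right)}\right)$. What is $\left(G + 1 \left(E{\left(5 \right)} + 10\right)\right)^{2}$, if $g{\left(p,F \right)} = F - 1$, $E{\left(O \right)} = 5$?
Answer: $24146362881$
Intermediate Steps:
$g{\left(p,F \right)} = -1 + F$
$G = 155376$ ($G = \left(-540 + 332\right) \left(-774 + \left(-1 + 28\right)\right) = - 208 \left(-774 + 27\right) = \left(-208\right) \left(-747\right) = 155376$)
$\left(G + 1 \left(E{\left(5 \right)} + 10\right)\right)^{2} = \left(155376 + 1 \left(5 + 10\right)\right)^{2} = \left(155376 + 1 \cdot 15\right)^{2} = \left(155376 + 15\right)^{2} = 155391^{2} = 24146362881$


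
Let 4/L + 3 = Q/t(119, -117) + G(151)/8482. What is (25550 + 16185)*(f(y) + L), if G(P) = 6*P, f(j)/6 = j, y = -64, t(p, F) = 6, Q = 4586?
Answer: -155256931973100/9687803 ≈ -1.6026e+7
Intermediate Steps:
f(j) = 6*j
L = 50892/9687803 (L = 4/(-3 + (4586/6 + (6*151)/8482)) = 4/(-3 + (4586*(⅙) + 906*(1/8482))) = 4/(-3 + (2293/3 + 453/4241)) = 4/(-3 + 9725972/12723) = 4/(9687803/12723) = 4*(12723/9687803) = 50892/9687803 ≈ 0.0052532)
(25550 + 16185)*(f(y) + L) = (25550 + 16185)*(6*(-64) + 50892/9687803) = 41735*(-384 + 50892/9687803) = 41735*(-3720065460/9687803) = -155256931973100/9687803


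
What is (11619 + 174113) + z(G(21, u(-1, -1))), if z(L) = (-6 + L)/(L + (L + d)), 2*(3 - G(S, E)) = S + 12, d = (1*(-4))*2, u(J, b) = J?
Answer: 13001279/70 ≈ 1.8573e+5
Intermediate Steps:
d = -8 (d = -4*2 = -8)
G(S, E) = -3 - S/2 (G(S, E) = 3 - (S + 12)/2 = 3 - (12 + S)/2 = 3 + (-6 - S/2) = -3 - S/2)
z(L) = (-6 + L)/(-8 + 2*L) (z(L) = (-6 + L)/(L + (L - 8)) = (-6 + L)/(L + (-8 + L)) = (-6 + L)/(-8 + 2*L))
(11619 + 174113) + z(G(21, u(-1, -1))) = (11619 + 174113) + (-6 + (-3 - ½*21))/(2*(-4 + (-3 - ½*21))) = 185732 + (-6 + (-3 - 21/2))/(2*(-4 + (-3 - 21/2))) = 185732 + (-6 - 27/2)/(2*(-4 - 27/2)) = 185732 + (½)*(-39/2)/(-35/2) = 185732 + (½)*(-2/35)*(-39/2) = 185732 + 39/70 = 13001279/70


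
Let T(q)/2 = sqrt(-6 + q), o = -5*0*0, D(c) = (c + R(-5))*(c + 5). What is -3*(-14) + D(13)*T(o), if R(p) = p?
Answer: 42 + 288*I*sqrt(6) ≈ 42.0 + 705.45*I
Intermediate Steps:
D(c) = (-5 + c)*(5 + c) (D(c) = (c - 5)*(c + 5) = (-5 + c)*(5 + c))
o = 0 (o = 0*0 = 0)
T(q) = 2*sqrt(-6 + q)
-3*(-14) + D(13)*T(o) = -3*(-14) + (-25 + 13**2)*(2*sqrt(-6 + 0)) = 42 + (-25 + 169)*(2*sqrt(-6)) = 42 + 144*(2*(I*sqrt(6))) = 42 + 144*(2*I*sqrt(6)) = 42 + 288*I*sqrt(6)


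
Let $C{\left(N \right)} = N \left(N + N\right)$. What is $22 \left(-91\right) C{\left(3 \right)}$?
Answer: $-36036$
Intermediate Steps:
$C{\left(N \right)} = 2 N^{2}$ ($C{\left(N \right)} = N 2 N = 2 N^{2}$)
$22 \left(-91\right) C{\left(3 \right)} = 22 \left(-91\right) 2 \cdot 3^{2} = - 2002 \cdot 2 \cdot 9 = \left(-2002\right) 18 = -36036$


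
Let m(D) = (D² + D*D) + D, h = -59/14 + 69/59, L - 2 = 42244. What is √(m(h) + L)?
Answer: √7208501239/413 ≈ 205.58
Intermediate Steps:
L = 42246 (L = 2 + 42244 = 42246)
h = -2515/826 (h = -59*1/14 + 69*(1/59) = -59/14 + 69/59 = -2515/826 ≈ -3.0448)
m(D) = D + 2*D² (m(D) = (D² + D²) + D = 2*D² + D = D + 2*D²)
√(m(h) + L) = √(-2515*(1 + 2*(-2515/826))/826 + 42246) = √(-2515*(1 - 2515/413)/826 + 42246) = √(-2515/826*(-2102/413) + 42246) = √(2643265/170569 + 42246) = √(7208501239/170569) = √7208501239/413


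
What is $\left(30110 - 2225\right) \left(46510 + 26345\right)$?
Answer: $2031561675$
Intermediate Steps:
$\left(30110 - 2225\right) \left(46510 + 26345\right) = 27885 \cdot 72855 = 2031561675$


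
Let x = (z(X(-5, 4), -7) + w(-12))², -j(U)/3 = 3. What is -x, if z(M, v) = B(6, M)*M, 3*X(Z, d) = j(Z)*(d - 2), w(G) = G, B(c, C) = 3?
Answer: -900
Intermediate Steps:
j(U) = -9 (j(U) = -3*3 = -9)
X(Z, d) = 6 - 3*d (X(Z, d) = (-9*(d - 2))/3 = (-9*(-2 + d))/3 = (18 - 9*d)/3 = 6 - 3*d)
z(M, v) = 3*M
x = 900 (x = (3*(6 - 3*4) - 12)² = (3*(6 - 12) - 12)² = (3*(-6) - 12)² = (-18 - 12)² = (-30)² = 900)
-x = -1*900 = -900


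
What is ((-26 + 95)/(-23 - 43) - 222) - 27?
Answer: -5501/22 ≈ -250.05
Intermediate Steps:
((-26 + 95)/(-23 - 43) - 222) - 27 = (69/(-66) - 222) - 27 = (69*(-1/66) - 222) - 27 = (-23/22 - 222) - 27 = -4907/22 - 27 = -5501/22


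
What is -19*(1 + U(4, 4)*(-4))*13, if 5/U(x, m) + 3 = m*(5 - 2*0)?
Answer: 741/17 ≈ 43.588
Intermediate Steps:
U(x, m) = 5/(-3 + 5*m) (U(x, m) = 5/(-3 + m*(5 - 2*0)) = 5/(-3 + m*(5 + 0)) = 5/(-3 + m*5) = 5/(-3 + 5*m))
-19*(1 + U(4, 4)*(-4))*13 = -19*(1 + (5/(-3 + 5*4))*(-4))*13 = -19*(1 + (5/(-3 + 20))*(-4))*13 = -19*(1 + (5/17)*(-4))*13 = -19*(1 - 20/17)*13 = -19*(-3/17)*13 = (57/17)*13 = 741/17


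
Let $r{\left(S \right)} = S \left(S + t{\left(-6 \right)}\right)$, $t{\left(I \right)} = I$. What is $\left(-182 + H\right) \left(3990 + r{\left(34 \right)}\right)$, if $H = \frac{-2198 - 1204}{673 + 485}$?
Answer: $- \frac{176394806}{193} \approx -9.1396 \cdot 10^{5}$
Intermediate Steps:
$H = - \frac{567}{193}$ ($H = - \frac{3402}{1158} = \left(-3402\right) \frac{1}{1158} = - \frac{567}{193} \approx -2.9378$)
$r{\left(S \right)} = S \left(-6 + S\right)$ ($r{\left(S \right)} = S \left(S - 6\right) = S \left(-6 + S\right)$)
$\left(-182 + H\right) \left(3990 + r{\left(34 \right)}\right) = \left(-182 - \frac{567}{193}\right) \left(3990 + 34 \left(-6 + 34\right)\right) = - \frac{35693 \left(3990 + 34 \cdot 28\right)}{193} = - \frac{35693 \left(3990 + 952\right)}{193} = \left(- \frac{35693}{193}\right) 4942 = - \frac{176394806}{193}$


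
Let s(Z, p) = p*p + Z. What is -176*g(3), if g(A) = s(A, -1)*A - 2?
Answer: -1760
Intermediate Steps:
s(Z, p) = Z + p² (s(Z, p) = p² + Z = Z + p²)
g(A) = -2 + A*(1 + A) (g(A) = (A + (-1)²)*A - 2 = (A + 1)*A - 2 = (1 + A)*A - 2 = A*(1 + A) - 2 = -2 + A*(1 + A))
-176*g(3) = -176*(-2 + 3*(1 + 3)) = -176*(-2 + 3*4) = -176*(-2 + 12) = -176*10 = -1760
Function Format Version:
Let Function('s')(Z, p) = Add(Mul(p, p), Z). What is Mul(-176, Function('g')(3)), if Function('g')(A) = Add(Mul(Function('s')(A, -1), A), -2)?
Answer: -1760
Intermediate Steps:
Function('s')(Z, p) = Add(Z, Pow(p, 2)) (Function('s')(Z, p) = Add(Pow(p, 2), Z) = Add(Z, Pow(p, 2)))
Function('g')(A) = Add(-2, Mul(A, Add(1, A))) (Function('g')(A) = Add(Mul(Add(A, Pow(-1, 2)), A), -2) = Add(Mul(Add(A, 1), A), -2) = Add(Mul(Add(1, A), A), -2) = Add(Mul(A, Add(1, A)), -2) = Add(-2, Mul(A, Add(1, A))))
Mul(-176, Function('g')(3)) = Mul(-176, Add(-2, Mul(3, Add(1, 3)))) = Mul(-176, Add(-2, Mul(3, 4))) = Mul(-176, Add(-2, 12)) = Mul(-176, 10) = -1760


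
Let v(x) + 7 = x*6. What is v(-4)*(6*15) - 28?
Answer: -2818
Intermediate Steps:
v(x) = -7 + 6*x (v(x) = -7 + x*6 = -7 + 6*x)
v(-4)*(6*15) - 28 = (-7 + 6*(-4))*(6*15) - 28 = (-7 - 24)*90 - 28 = -31*90 - 28 = -2790 - 28 = -2818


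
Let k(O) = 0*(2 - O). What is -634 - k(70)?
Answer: -634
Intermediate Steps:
k(O) = 0
-634 - k(70) = -634 - 1*0 = -634 + 0 = -634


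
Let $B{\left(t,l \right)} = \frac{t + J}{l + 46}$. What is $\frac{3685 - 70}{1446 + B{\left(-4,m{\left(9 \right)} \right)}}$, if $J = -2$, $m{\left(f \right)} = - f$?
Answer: $\frac{44585}{17832} \approx 2.5003$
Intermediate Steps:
$B{\left(t,l \right)} = \frac{-2 + t}{46 + l}$ ($B{\left(t,l \right)} = \frac{t - 2}{l + 46} = \frac{-2 + t}{46 + l}$)
$\frac{3685 - 70}{1446 + B{\left(-4,m{\left(9 \right)} \right)}} = \frac{3685 - 70}{1446 + \frac{-2 - 4}{46 - 9}} = \frac{3685 - 70}{1446 + \frac{1}{46 - 9} \left(-6\right)} = \frac{3615}{1446 + \frac{1}{37} \left(-6\right)} = \frac{3615}{1446 - \frac{6}{37}} = \frac{3615}{\frac{53496}{37}} = 3615 \cdot \frac{37}{53496} = \frac{44585}{17832}$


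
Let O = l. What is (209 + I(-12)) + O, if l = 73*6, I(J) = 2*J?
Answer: 623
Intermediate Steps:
l = 438
O = 438
(209 + I(-12)) + O = (209 + 2*(-12)) + 438 = (209 - 24) + 438 = 185 + 438 = 623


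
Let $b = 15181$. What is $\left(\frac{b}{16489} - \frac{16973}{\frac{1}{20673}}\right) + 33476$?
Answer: $- \frac{5785154966436}{16489} \approx -3.5085 \cdot 10^{8}$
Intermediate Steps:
$\left(\frac{b}{16489} - \frac{16973}{\frac{1}{20673}}\right) + 33476 = \left(\frac{15181}{16489} - \frac{16973}{\frac{1}{20673}}\right) + 33476 = \left(15181 \cdot \frac{1}{16489} - 16973 \frac{1}{\frac{1}{20673}}\right) + 33476 = \left(\frac{15181}{16489} - 350882829\right) + 33476 = - \frac{5785706952200}{16489} + 33476 = - \frac{5785154966436}{16489}$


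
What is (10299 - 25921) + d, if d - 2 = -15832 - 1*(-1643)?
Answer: -29809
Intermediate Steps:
d = -14187 (d = 2 + (-15832 - 1*(-1643)) = 2 + (-15832 + 1643) = 2 - 14189 = -14187)
(10299 - 25921) + d = (10299 - 25921) - 14187 = -15622 - 14187 = -29809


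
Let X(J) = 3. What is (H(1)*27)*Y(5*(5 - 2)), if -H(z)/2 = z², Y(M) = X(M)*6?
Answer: -972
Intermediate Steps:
Y(M) = 18 (Y(M) = 3*6 = 18)
H(z) = -2*z²
(H(1)*27)*Y(5*(5 - 2)) = (-2*1²*27)*18 = (-2*1*27)*18 = -2*27*18 = -54*18 = -972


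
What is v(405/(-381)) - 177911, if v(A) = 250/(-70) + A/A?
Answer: -1245395/7 ≈ -1.7791e+5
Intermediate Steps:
v(A) = -18/7 (v(A) = 250*(-1/70) + 1 = -25/7 + 1 = -18/7)
v(405/(-381)) - 177911 = -18/7 - 177911 = -1245395/7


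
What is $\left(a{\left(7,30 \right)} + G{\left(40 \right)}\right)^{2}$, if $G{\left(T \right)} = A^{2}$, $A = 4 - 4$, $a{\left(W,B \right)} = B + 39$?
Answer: $4761$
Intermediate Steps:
$a{\left(W,B \right)} = 39 + B$
$A = 0$
$G{\left(T \right)} = 0$ ($G{\left(T \right)} = 0^{2} = 0$)
$\left(a{\left(7,30 \right)} + G{\left(40 \right)}\right)^{2} = \left(\left(39 + 30\right) + 0\right)^{2} = \left(69 + 0\right)^{2} = 69^{2} = 4761$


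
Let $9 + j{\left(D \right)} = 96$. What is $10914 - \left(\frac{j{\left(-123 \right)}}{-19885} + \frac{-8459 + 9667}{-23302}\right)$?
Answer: $\frac{2528570017567}{231680135} \approx 10914.0$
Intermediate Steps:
$j{\left(D \right)} = 87$ ($j{\left(D \right)} = -9 + 96 = 87$)
$10914 - \left(\frac{j{\left(-123 \right)}}{-19885} + \frac{-8459 + 9667}{-23302}\right) = 10914 - \left(\frac{87}{-19885} + \frac{-8459 + 9667}{-23302}\right) = 10914 - \left(87 \left(- \frac{1}{19885}\right) + 1208 \left(- \frac{1}{23302}\right)\right) = 10914 - \left(- \frac{87}{19885} - \frac{604}{11651}\right) = 10914 - - \frac{13024177}{231680135} = 10914 + \frac{13024177}{231680135} = \frac{2528570017567}{231680135}$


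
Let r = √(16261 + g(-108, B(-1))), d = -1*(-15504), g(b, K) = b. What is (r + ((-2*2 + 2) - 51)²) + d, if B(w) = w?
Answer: 18313 + √16153 ≈ 18440.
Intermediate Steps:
d = 15504
r = √16153 (r = √(16261 - 108) = √16153 ≈ 127.09)
(r + ((-2*2 + 2) - 51)²) + d = (√16153 + ((-2*2 + 2) - 51)²) + 15504 = (√16153 + ((-4 + 2) - 51)²) + 15504 = (√16153 + (-2 - 51)²) + 15504 = (√16153 + (-53)²) + 15504 = (√16153 + 2809) + 15504 = (2809 + √16153) + 15504 = 18313 + √16153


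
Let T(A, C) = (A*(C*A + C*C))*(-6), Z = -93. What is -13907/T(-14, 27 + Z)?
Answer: -13907/443520 ≈ -0.031356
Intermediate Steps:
T(A, C) = -6*A*(C**2 + A*C) (T(A, C) = (A*(A*C + C**2))*(-6) = (A*(C**2 + A*C))*(-6) = -6*A*(C**2 + A*C))
-13907/T(-14, 27 + Z) = -13907*1/(84*(-14 + (27 - 93))*(27 - 93)) = -13907*(-1/(5544*(-14 - 66))) = -13907/((-6*(-14)*(-66)*(-80))) = -13907/443520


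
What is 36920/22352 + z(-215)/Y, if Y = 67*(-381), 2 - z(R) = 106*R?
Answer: 426191/561594 ≈ 0.75889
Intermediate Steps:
z(R) = 2 - 106*R
Y = -25527
36920/22352 + z(-215)/Y = 36920/22352 + (2 - 106*(-215))/(-25527) = 36920*(1/22352) + (2 + 22790)*(-1/25527) = 4615/2794 + 22792*(-1/25527) = 4615/2794 - 22792/25527 = 426191/561594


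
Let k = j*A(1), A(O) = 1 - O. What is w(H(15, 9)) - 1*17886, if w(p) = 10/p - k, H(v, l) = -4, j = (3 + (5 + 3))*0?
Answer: -35777/2 ≈ -17889.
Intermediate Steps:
j = 0 (j = (3 + 8)*0 = 11*0 = 0)
k = 0 (k = 0*(1 - 1*1) = 0*(1 - 1) = 0*0 = 0)
w(p) = 10/p (w(p) = 10/p - 1*0 = 10/p + 0 = 10/p)
w(H(15, 9)) - 1*17886 = 10/(-4) - 1*17886 = 10*(-1/4) - 17886 = -5/2 - 17886 = -35777/2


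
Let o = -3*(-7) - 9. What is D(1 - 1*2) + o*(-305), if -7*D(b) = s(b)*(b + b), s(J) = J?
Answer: -25622/7 ≈ -3660.3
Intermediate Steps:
D(b) = -2*b**2/7 (D(b) = -b*(b + b)/7 = -b*2*b/7 = -2*b**2/7)
o = 12 (o = 21 - 9 = 12)
D(1 - 1*2) + o*(-305) = -2*(1 - 1*2)**2/7 + 12*(-305) = -2*(1 - 2)**2/7 - 3660 = -2/7*(-1)**2 - 3660 = -2/7*1 - 3660 = -2/7 - 3660 = -25622/7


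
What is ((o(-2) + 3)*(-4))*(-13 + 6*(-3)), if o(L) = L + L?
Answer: -124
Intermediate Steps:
o(L) = 2*L
((o(-2) + 3)*(-4))*(-13 + 6*(-3)) = ((2*(-2) + 3)*(-4))*(-13 + 6*(-3)) = ((-4 + 3)*(-4))*(-13 - 18) = -1*(-4)*(-31) = 4*(-31) = -124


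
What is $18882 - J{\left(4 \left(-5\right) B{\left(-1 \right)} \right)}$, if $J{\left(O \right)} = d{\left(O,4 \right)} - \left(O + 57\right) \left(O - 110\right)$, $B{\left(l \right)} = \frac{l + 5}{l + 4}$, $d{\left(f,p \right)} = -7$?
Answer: $\frac{132691}{9} \approx 14743.0$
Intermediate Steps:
$B{\left(l \right)} = \frac{5 + l}{4 + l}$
$J{\left(O \right)} = -7 - \left(-110 + O\right) \left(57 + O\right)$ ($J{\left(O \right)} = -7 - \left(O + 57\right) \left(O - 110\right) = -7 - \left(57 + O\right) \left(-110 + O\right) = -7 - \left(-110 + O\right) \left(57 + O\right)$)
$18882 - J{\left(4 \left(-5\right) B{\left(-1 \right)} \right)} = 18882 - \left(6263 - \left(4 \left(-5\right) \frac{5 - 1}{4 - 1}\right)^{2} + 53 \cdot 4 \left(-5\right) \frac{5 - 1}{4 - 1}\right) = 18882 - \left(6263 - \left(- 20 \cdot \frac{1}{3} \cdot 4\right)^{2} + 53 \left(- 20 \cdot \frac{1}{3} \cdot 4\right)\right) = 18882 - \left(6263 - \left(\left(-20\right) \frac{4}{3}\right)^{2} + 53 \left(\left(-20\right) \frac{4}{3}\right)\right) = 18882 - \left(6263 - \left(- \frac{80}{3}\right)^{2} + 53 \left(- \frac{80}{3}\right)\right) = 18882 - \left(6263 - \frac{6400}{9} - \frac{4240}{3}\right) = 18882 - \frac{37247}{9} = \frac{132691}{9}$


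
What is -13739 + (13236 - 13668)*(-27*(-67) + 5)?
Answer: -797387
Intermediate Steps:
-13739 + (13236 - 13668)*(-27*(-67) + 5) = -13739 - 432*(1809 + 5) = -13739 - 432*1814 = -13739 - 783648 = -797387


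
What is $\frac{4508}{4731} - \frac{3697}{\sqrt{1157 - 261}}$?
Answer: $\frac{4508}{4731} - \frac{3697 \sqrt{14}}{112} \approx -122.56$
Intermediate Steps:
$\frac{4508}{4731} - \frac{3697}{\sqrt{1157 - 261}} = 4508 \cdot \frac{1}{4731} - \frac{3697}{\sqrt{896}} = \frac{4508}{4731} - \frac{3697}{8 \sqrt{14}} = \frac{4508}{4731} - 3697 \frac{\sqrt{14}}{112} = \frac{4508}{4731} - \frac{3697 \sqrt{14}}{112}$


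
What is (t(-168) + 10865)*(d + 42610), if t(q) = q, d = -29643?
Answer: 138707999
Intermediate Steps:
(t(-168) + 10865)*(d + 42610) = (-168 + 10865)*(-29643 + 42610) = 10697*12967 = 138707999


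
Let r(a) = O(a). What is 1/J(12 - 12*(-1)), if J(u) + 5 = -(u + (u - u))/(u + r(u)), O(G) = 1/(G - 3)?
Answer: -505/3029 ≈ -0.16672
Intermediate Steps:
O(G) = 1/(-3 + G)
r(a) = 1/(-3 + a)
J(u) = -5 - u/(u + 1/(-3 + u)) (J(u) = -5 - (u + (u - u))/(u + 1/(-3 + u)) = -5 - (u + 0)/(u + 1/(-3 + u)) = -5 - u/(u + 1/(-3 + u)))
1/J(12 - 12*(-1)) = 1/((-5 - 6*(12 - 12*(-1))*(-3 + (12 - 12*(-1))))/(1 + (12 - 12*(-1))*(-3 + (12 - 12*(-1))))) = 1/((-5 - 6*(12 + 12)*(-3 + (12 + 12)))/(1 + (12 + 12)*(-3 + (12 + 12)))) = 1/((-5 - 6*24*(-3 + 24))/(1 + 24*(-3 + 24))) = 1/((-5 - 6*24*21)/(1 + 24*21)) = 1/((-5 - 3024)/(1 + 504)) = 1/(-3029/505) = -505/3029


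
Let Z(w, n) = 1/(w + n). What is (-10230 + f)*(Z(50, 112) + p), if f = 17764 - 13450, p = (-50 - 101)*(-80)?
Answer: -1929563546/27 ≈ -7.1465e+7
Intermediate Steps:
Z(w, n) = 1/(n + w)
p = 12080 (p = -151*(-80) = 12080)
f = 4314
(-10230 + f)*(Z(50, 112) + p) = (-10230 + 4314)*(1/(112 + 50) + 12080) = -5916*(1/162 + 12080) = -5916*1956961/162 = -1929563546/27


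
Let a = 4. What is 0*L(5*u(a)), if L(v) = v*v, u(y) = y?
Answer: 0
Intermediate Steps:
L(v) = v²
0*L(5*u(a)) = 0*(5*4)² = 0*20² = 0*400 = 0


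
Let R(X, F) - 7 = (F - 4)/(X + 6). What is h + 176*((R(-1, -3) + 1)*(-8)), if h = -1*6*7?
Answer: -46674/5 ≈ -9334.8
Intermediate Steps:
R(X, F) = 7 + (-4 + F)/(6 + X) (R(X, F) = 7 + (F - 4)/(X + 6) = 7 + (-4 + F)/(6 + X))
h = -42 (h = -6*7 = -42)
h + 176*((R(-1, -3) + 1)*(-8)) = -42 + 176*(((38 - 3 + 7*(-1))/(6 - 1) + 1)*(-8)) = -42 + 176*(((38 - 3 - 7)/5 + 1)*(-8)) = -42 + 176*(((⅕)*28 + 1)*(-8)) = -42 + 176*((28/5 + 1)*(-8)) = -42 + 176*((33/5)*(-8)) = -42 + 176*(-264/5) = -42 - 46464/5 = -46674/5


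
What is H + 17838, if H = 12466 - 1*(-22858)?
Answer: 53162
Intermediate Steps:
H = 35324 (H = 12466 + 22858 = 35324)
H + 17838 = 35324 + 17838 = 53162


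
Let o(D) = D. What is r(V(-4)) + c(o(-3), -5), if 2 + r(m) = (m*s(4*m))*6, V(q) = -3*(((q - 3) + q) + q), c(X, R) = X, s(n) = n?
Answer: 48595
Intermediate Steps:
V(q) = 9 - 9*q (V(q) = -3*(((-3 + q) + q) + q) = -3*((-3 + 2*q) + q) = -3*(-3 + 3*q) = 9 - 9*q)
r(m) = -2 + 24*m**2 (r(m) = -2 + (m*(4*m))*6 = -2 + (4*m**2)*6 = -2 + 24*m**2)
r(V(-4)) + c(o(-3), -5) = (-2 + 24*(9 - 9*(-4))**2) - 3 = (-2 + 24*(9 + 36)**2) - 3 = (-2 + 24*45**2) - 3 = (-2 + 24*2025) - 3 = (-2 + 48600) - 3 = 48598 - 3 = 48595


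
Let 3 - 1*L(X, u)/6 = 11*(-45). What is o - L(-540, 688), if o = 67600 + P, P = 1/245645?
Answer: 15871614741/245645 ≈ 64612.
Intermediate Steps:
L(X, u) = 2988 (L(X, u) = 18 - 66*(-45) = 18 - 6*(-495) = 18 + 2970 = 2988)
P = 1/245645 ≈ 4.0709e-6
o = 16605602001/245645 (o = 67600 + 1/245645 = 16605602001/245645 ≈ 67600.)
o - L(-540, 688) = 16605602001/245645 - 1*2988 = 16605602001/245645 - 2988 = 15871614741/245645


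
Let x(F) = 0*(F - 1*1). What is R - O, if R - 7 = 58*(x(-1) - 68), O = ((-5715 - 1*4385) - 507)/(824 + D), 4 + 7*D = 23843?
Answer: -116488510/29607 ≈ -3934.5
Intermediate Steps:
D = 23839/7 (D = -4/7 + (⅐)*23843 = -4/7 + 23843/7 = 23839/7 ≈ 3405.6)
x(F) = 0 (x(F) = 0*(F - 1) = 0*(-1 + F) = 0)
O = -74249/29607 (O = ((-5715 - 1*4385) - 507)/(824 + 23839/7) = ((-5715 - 4385) - 507)/(29607/7) = (-10100 - 507)*(7/29607) = -10607*7/29607 = -74249/29607 ≈ -2.5078)
R = -3937 (R = 7 + 58*(0 - 68) = 7 + 58*(-68) = 7 - 3944 = -3937)
R - O = -3937 - 1*(-74249/29607) = -3937 + 74249/29607 = -116488510/29607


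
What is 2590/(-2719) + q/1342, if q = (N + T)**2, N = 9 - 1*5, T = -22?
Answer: -1297412/1824449 ≈ -0.71113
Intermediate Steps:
N = 4 (N = 9 - 5 = 4)
q = 324 (q = (4 - 22)**2 = (-18)**2 = 324)
2590/(-2719) + q/1342 = 2590/(-2719) + 324/1342 = 2590*(-1/2719) + 324*(1/1342) = -2590/2719 + 162/671 = -1297412/1824449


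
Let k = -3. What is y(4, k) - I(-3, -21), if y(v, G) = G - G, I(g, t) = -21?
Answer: 21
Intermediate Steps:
y(v, G) = 0
y(4, k) - I(-3, -21) = 0 - 1*(-21) = 0 + 21 = 21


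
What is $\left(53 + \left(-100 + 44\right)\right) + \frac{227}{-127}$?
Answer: $- \frac{608}{127} \approx -4.7874$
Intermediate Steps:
$\left(53 + \left(-100 + 44\right)\right) + \frac{227}{-127} = \left(53 - 56\right) + 227 \left(- \frac{1}{127}\right) = -3 - \frac{227}{127} = - \frac{608}{127}$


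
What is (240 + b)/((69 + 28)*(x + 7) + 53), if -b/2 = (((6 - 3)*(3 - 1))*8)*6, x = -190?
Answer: 168/8849 ≈ 0.018985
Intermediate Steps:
b = -576 (b = -2*((6 - 3)*(3 - 1))*8*6 = -2*(3*2)*8*6 = -2*6*8*6 = -96*6 = -2*288 = -576)
(240 + b)/((69 + 28)*(x + 7) + 53) = (240 - 576)/((69 + 28)*(-190 + 7) + 53) = -336/(97*(-183) + 53) = -336/(-17751 + 53) = -336/(-17698) = -336*(-1/17698) = 168/8849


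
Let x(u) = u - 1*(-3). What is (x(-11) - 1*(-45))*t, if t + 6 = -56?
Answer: -2294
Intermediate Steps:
x(u) = 3 + u (x(u) = u + 3 = 3 + u)
t = -62 (t = -6 - 56 = -62)
(x(-11) - 1*(-45))*t = ((3 - 11) - 1*(-45))*(-62) = (-8 + 45)*(-62) = 37*(-62) = -2294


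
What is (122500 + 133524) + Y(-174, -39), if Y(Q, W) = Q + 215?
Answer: 256065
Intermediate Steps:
Y(Q, W) = 215 + Q
(122500 + 133524) + Y(-174, -39) = (122500 + 133524) + (215 - 174) = 256024 + 41 = 256065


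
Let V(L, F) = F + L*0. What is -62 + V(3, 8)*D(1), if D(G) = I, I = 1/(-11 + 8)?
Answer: -194/3 ≈ -64.667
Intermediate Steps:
V(L, F) = F (V(L, F) = F + 0 = F)
I = -⅓ (I = 1/(-3) = -⅓ ≈ -0.33333)
D(G) = -⅓
-62 + V(3, 8)*D(1) = -62 + 8*(-⅓) = -62 - 8/3 = -194/3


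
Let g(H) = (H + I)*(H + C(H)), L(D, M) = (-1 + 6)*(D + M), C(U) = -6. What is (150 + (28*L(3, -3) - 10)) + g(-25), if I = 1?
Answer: 884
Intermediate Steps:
L(D, M) = 5*D + 5*M (L(D, M) = 5*(D + M) = 5*D + 5*M)
g(H) = (1 + H)*(-6 + H) (g(H) = (H + 1)*(H - 6) = (1 + H)*(-6 + H))
(150 + (28*L(3, -3) - 10)) + g(-25) = (150 + (28*(5*3 + 5*(-3)) - 10)) + (-6 + (-25)² - 5*(-25)) = (150 + (28*(15 - 15) - 10)) + (-6 + 625 + 125) = (150 + (28*0 - 10)) + 744 = (150 + (0 - 10)) + 744 = (150 - 10) + 744 = 140 + 744 = 884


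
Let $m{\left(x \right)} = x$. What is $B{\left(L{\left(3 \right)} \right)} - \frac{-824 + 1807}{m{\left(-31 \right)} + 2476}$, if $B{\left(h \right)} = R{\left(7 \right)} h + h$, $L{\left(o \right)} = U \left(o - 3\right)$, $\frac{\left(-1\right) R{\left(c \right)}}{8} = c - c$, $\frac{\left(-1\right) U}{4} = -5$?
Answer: $- \frac{983}{2445} \approx -0.40204$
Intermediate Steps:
$U = 20$ ($U = \left(-4\right) \left(-5\right) = 20$)
$R{\left(c \right)} = 0$ ($R{\left(c \right)} = - 8 \left(c - c\right) = \left(-8\right) 0 = 0$)
$L{\left(o \right)} = -60 + 20 o$ ($L{\left(o \right)} = 20 \left(o - 3\right) = 20 \left(-3 + o\right) = -60 + 20 o$)
$B{\left(h \right)} = h$ ($B{\left(h \right)} = 0 h + h = 0 + h = h$)
$B{\left(L{\left(3 \right)} \right)} - \frac{-824 + 1807}{m{\left(-31 \right)} + 2476} = \left(-60 + 20 \cdot 3\right) - \frac{-824 + 1807}{-31 + 2476} = \left(-60 + 60\right) - \frac{983}{2445} = 0 - 983 \cdot \frac{1}{2445} = 0 - \frac{983}{2445} = - \frac{983}{2445}$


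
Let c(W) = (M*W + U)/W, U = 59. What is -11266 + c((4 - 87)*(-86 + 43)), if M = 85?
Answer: -39904930/3569 ≈ -11181.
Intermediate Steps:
c(W) = (59 + 85*W)/W (c(W) = (85*W + 59)/W = (59 + 85*W)/W)
-11266 + c((4 - 87)*(-86 + 43)) = -11266 + (85 + 59/(((4 - 87)*(-86 + 43)))) = -11266 + (85 + 59/((-83*(-43)))) = -11266 + (85 + 59/3569) = -11266 + 303424/3569 = -39904930/3569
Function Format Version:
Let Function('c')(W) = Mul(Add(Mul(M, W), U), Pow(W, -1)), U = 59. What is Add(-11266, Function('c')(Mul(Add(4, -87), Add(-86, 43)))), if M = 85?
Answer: Rational(-39904930, 3569) ≈ -11181.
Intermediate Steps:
Function('c')(W) = Mul(Pow(W, -1), Add(59, Mul(85, W))) (Function('c')(W) = Mul(Add(Mul(85, W), 59), Pow(W, -1)) = Mul(Add(59, Mul(85, W)), Pow(W, -1)) = Mul(Pow(W, -1), Add(59, Mul(85, W))))
Add(-11266, Function('c')(Mul(Add(4, -87), Add(-86, 43)))) = Add(-11266, Add(85, Mul(59, Pow(Mul(Add(4, -87), Add(-86, 43)), -1)))) = Add(-11266, Add(85, Mul(59, Pow(Mul(-83, -43), -1)))) = Add(-11266, Add(85, Mul(59, Pow(3569, -1)))) = Add(-11266, Add(85, Mul(59, Rational(1, 3569)))) = Add(-11266, Add(85, Rational(59, 3569))) = Add(-11266, Rational(303424, 3569)) = Rational(-39904930, 3569)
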